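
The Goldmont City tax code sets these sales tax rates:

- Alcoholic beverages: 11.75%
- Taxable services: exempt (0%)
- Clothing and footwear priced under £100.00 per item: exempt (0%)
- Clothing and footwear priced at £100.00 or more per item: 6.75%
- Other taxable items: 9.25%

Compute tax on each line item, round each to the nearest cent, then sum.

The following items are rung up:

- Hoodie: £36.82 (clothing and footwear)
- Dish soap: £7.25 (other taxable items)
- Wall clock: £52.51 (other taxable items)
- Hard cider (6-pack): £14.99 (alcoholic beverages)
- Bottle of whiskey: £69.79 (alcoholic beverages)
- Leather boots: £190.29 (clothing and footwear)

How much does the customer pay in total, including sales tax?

£399.98

Hoodie £36.82: clothing and footwear, under £100.00 → 0% → £0.00
Dish soap £7.25: other taxable items → 9.25% → £0.67
Wall clock £52.51: other taxable items → 9.25% → £4.86
Hard cider (6-pack) £14.99: alcoholic beverages → 11.75% → £1.76
Bottle of whiskey £69.79: alcoholic beverages → 11.75% → £8.20
Leather boots £190.29: clothing and footwear, £100.00 or more → 6.75% → £12.84
Subtotal = £371.65; tax = £28.33; total due = £399.98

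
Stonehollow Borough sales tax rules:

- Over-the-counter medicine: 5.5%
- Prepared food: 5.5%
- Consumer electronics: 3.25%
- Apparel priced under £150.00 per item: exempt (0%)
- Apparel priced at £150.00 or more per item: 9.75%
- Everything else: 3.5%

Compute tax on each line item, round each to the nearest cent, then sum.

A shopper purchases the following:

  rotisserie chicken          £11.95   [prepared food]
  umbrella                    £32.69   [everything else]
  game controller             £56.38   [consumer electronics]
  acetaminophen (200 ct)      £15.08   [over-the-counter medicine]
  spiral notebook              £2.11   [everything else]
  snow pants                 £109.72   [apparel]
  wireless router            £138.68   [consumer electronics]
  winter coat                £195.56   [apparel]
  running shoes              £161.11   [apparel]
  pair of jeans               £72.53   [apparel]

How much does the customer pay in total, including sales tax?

£839.63

Rotisserie chicken £11.95: prepared food → 5.5% → £0.66
Umbrella £32.69: everything else → 3.5% → £1.14
Game controller £56.38: consumer electronics → 3.25% → £1.83
Acetaminophen (200 ct) £15.08: over-the-counter medicine → 5.5% → £0.83
Spiral notebook £2.11: everything else → 3.5% → £0.07
Snow pants £109.72: apparel, under £150.00 → 0% → £0.00
Wireless router £138.68: consumer electronics → 3.25% → £4.51
Winter coat £195.56: apparel, £150.00 or more → 9.75% → £19.07
Running shoes £161.11: apparel, £150.00 or more → 9.75% → £15.71
Pair of jeans £72.53: apparel, under £150.00 → 0% → £0.00
Subtotal = £795.81; tax = £43.82; total due = £839.63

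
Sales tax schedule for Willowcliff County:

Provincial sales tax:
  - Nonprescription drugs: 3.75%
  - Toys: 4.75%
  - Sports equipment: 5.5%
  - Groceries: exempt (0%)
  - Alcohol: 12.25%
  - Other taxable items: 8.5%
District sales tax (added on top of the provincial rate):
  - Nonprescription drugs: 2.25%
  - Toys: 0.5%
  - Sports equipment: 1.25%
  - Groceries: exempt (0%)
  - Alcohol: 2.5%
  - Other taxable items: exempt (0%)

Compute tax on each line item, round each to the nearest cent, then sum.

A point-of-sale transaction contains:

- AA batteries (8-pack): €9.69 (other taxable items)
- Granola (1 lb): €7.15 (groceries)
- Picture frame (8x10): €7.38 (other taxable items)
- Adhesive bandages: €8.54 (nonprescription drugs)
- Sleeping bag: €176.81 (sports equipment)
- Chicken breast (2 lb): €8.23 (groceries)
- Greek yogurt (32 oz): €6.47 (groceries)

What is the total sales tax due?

AA batteries (8-pack) €9.69: other taxable items → 8.5% + 0% district = 8.5% → €0.82
Granola (1 lb) €7.15: groceries → 0% + 0% district = 0% → €0.00
Picture frame (8x10) €7.38: other taxable items → 8.5% + 0% district = 8.5% → €0.63
Adhesive bandages €8.54: nonprescription drugs → 3.75% + 2.25% district = 6% → €0.51
Sleeping bag €176.81: sports equipment → 5.5% + 1.25% district = 6.75% → €11.93
Chicken breast (2 lb) €8.23: groceries → 0% + 0% district = 0% → €0.00
Greek yogurt (32 oz) €6.47: groceries → 0% + 0% district = 0% → €0.00
Total tax = €0.82 + €0.63 + €0.51 + €11.93 = €13.89

€13.89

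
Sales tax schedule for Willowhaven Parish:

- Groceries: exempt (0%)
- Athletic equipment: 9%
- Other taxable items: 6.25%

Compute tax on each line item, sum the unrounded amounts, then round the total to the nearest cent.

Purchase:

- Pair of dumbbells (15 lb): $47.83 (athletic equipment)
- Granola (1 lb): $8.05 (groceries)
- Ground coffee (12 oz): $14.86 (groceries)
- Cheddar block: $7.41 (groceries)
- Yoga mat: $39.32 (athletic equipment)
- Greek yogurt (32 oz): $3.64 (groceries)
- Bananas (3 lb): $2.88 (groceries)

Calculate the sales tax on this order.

Pair of dumbbells (15 lb) $47.83: athletic equipment → 9% → $4.3047
Granola (1 lb) $8.05: groceries → 0% → $0.00
Ground coffee (12 oz) $14.86: groceries → 0% → $0.00
Cheddar block $7.41: groceries → 0% → $0.00
Yoga mat $39.32: athletic equipment → 9% → $3.5388
Greek yogurt (32 oz) $3.64: groceries → 0% → $0.00
Bananas (3 lb) $2.88: groceries → 0% → $0.00
Unrounded tax sum = $7.8435 → $7.84

$7.84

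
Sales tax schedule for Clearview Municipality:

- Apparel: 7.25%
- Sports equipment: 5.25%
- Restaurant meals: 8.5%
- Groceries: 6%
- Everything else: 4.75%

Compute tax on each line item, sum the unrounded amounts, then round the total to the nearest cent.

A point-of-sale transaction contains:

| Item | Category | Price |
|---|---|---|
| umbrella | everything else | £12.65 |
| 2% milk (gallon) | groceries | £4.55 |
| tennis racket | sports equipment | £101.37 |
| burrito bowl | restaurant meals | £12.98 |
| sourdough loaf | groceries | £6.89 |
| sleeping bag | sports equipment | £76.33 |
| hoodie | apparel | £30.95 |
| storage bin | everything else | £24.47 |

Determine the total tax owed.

£15.13

Umbrella £12.65: everything else → 4.75% → £0.600875
2% milk (gallon) £4.55: groceries → 6% → £0.273
Tennis racket £101.37: sports equipment → 5.25% → £5.321925
Burrito bowl £12.98: restaurant meals → 8.5% → £1.1033
Sourdough loaf £6.89: groceries → 6% → £0.4134
Sleeping bag £76.33: sports equipment → 5.25% → £4.007325
Hoodie £30.95: apparel → 7.25% → £2.243875
Storage bin £24.47: everything else → 4.75% → £1.162325
Unrounded tax sum = £15.126025 → £15.13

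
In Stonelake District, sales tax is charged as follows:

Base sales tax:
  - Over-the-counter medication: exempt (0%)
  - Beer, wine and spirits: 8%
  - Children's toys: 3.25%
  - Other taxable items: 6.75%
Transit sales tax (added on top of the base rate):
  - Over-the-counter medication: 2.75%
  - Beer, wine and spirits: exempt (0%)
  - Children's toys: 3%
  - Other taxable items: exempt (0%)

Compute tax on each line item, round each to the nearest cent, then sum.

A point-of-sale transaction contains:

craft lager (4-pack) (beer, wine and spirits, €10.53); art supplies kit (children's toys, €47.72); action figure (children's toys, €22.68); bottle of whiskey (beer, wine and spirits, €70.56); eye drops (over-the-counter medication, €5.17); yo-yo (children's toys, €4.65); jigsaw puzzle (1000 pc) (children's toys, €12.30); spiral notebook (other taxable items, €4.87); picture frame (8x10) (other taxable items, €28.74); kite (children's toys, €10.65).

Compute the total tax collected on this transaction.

€15.02

Craft lager (4-pack) €10.53: beer, wine and spirits → 8% + 0% transit = 8% → €0.84
Art supplies kit €47.72: children's toys → 3.25% + 3% transit = 6.25% → €2.98
Action figure €22.68: children's toys → 3.25% + 3% transit = 6.25% → €1.42
Bottle of whiskey €70.56: beer, wine and spirits → 8% + 0% transit = 8% → €5.64
Eye drops €5.17: over-the-counter medication → 0% + 2.75% transit = 2.75% → €0.14
Yo-yo €4.65: children's toys → 3.25% + 3% transit = 6.25% → €0.29
Jigsaw puzzle (1000 pc) €12.30: children's toys → 3.25% + 3% transit = 6.25% → €0.77
Spiral notebook €4.87: other taxable items → 6.75% + 0% transit = 6.75% → €0.33
Picture frame (8x10) €28.74: other taxable items → 6.75% + 0% transit = 6.75% → €1.94
Kite €10.65: children's toys → 3.25% + 3% transit = 6.25% → €0.67
Total tax = €0.84 + €2.98 + €1.42 + €5.64 + €0.14 + €0.29 + €0.77 + €0.33 + €1.94 + €0.67 = €15.02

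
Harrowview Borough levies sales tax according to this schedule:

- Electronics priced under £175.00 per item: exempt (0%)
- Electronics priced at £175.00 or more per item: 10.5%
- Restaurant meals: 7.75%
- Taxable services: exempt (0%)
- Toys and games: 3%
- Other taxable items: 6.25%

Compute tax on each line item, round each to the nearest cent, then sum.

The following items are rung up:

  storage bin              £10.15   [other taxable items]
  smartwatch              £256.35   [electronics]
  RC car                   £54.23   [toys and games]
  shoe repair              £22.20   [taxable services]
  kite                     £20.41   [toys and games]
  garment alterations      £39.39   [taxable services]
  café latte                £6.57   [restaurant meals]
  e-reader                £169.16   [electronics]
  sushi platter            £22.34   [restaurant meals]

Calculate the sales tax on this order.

Storage bin £10.15: other taxable items → 6.25% → £0.63
Smartwatch £256.35: electronics, £175.00 or more → 10.5% → £26.92
RC car £54.23: toys and games → 3% → £1.63
Shoe repair £22.20: taxable services → 0% → £0.00
Kite £20.41: toys and games → 3% → £0.61
Garment alterations £39.39: taxable services → 0% → £0.00
Café latte £6.57: restaurant meals → 7.75% → £0.51
E-reader £169.16: electronics, under £175.00 → 0% → £0.00
Sushi platter £22.34: restaurant meals → 7.75% → £1.73
Total tax = £0.63 + £26.92 + £1.63 + £0.61 + £0.51 + £1.73 = £32.03

£32.03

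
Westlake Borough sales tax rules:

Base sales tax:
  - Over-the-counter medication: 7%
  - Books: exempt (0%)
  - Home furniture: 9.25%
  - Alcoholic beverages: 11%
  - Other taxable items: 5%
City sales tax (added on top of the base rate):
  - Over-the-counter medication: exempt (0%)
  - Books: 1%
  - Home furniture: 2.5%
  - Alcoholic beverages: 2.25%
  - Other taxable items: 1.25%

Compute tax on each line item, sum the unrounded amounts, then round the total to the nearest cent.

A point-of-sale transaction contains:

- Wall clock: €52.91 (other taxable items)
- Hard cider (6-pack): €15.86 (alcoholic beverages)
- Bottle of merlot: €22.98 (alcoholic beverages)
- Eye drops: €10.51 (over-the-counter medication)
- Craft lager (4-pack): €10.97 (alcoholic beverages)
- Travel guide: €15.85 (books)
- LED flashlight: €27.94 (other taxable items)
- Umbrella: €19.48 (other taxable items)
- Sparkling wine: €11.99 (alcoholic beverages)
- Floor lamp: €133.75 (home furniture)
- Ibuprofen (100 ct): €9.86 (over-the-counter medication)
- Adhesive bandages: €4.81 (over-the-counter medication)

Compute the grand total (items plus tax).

Wall clock €52.91: other taxable items → 5% + 1.25% city = 6.25% → €3.306875
Hard cider (6-pack) €15.86: alcoholic beverages → 11% + 2.25% city = 13.25% → €2.10145
Bottle of merlot €22.98: alcoholic beverages → 11% + 2.25% city = 13.25% → €3.04485
Eye drops €10.51: over-the-counter medication → 7% + 0% city = 7% → €0.7357
Craft lager (4-pack) €10.97: alcoholic beverages → 11% + 2.25% city = 13.25% → €1.453525
Travel guide €15.85: books → 0% + 1% city = 1% → €0.1585
LED flashlight €27.94: other taxable items → 5% + 1.25% city = 6.25% → €1.74625
Umbrella €19.48: other taxable items → 5% + 1.25% city = 6.25% → €1.2175
Sparkling wine €11.99: alcoholic beverages → 11% + 2.25% city = 13.25% → €1.588675
Floor lamp €133.75: home furniture → 9.25% + 2.5% city = 11.75% → €15.715625
Ibuprofen (100 ct) €9.86: over-the-counter medication → 7% + 0% city = 7% → €0.6902
Adhesive bandages €4.81: over-the-counter medication → 7% + 0% city = 7% → €0.3367
Subtotal = €336.91; unrounded tax = €32.09585 → €32.10; total due = €369.01

€369.01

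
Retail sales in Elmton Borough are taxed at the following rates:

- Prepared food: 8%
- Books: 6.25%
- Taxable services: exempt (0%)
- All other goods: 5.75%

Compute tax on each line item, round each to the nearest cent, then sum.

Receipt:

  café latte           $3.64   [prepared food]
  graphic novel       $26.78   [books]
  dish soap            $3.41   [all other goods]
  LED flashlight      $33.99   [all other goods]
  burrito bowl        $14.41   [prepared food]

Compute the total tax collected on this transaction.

$5.26

Café latte $3.64: prepared food → 8% → $0.29
Graphic novel $26.78: books → 6.25% → $1.67
Dish soap $3.41: all other goods → 5.75% → $0.20
LED flashlight $33.99: all other goods → 5.75% → $1.95
Burrito bowl $14.41: prepared food → 8% → $1.15
Total tax = $0.29 + $1.67 + $0.20 + $1.95 + $1.15 = $5.26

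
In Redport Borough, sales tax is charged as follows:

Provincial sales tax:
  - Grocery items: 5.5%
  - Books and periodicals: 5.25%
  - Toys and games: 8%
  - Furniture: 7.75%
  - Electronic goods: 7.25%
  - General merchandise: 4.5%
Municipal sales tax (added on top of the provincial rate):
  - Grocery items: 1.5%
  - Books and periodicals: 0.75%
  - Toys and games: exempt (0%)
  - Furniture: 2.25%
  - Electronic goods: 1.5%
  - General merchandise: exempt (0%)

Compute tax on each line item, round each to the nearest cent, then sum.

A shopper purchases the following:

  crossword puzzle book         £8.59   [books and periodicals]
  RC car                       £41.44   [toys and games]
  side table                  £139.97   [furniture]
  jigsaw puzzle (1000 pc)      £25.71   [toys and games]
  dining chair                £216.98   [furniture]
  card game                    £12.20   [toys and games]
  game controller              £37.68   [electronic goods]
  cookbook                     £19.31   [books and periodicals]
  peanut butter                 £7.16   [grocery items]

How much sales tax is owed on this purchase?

Crossword puzzle book £8.59: books and periodicals → 5.25% + 0.75% municipal = 6% → £0.52
RC car £41.44: toys and games → 8% + 0% municipal = 8% → £3.32
Side table £139.97: furniture → 7.75% + 2.25% municipal = 10% → £14.00
Jigsaw puzzle (1000 pc) £25.71: toys and games → 8% + 0% municipal = 8% → £2.06
Dining chair £216.98: furniture → 7.75% + 2.25% municipal = 10% → £21.70
Card game £12.20: toys and games → 8% + 0% municipal = 8% → £0.98
Game controller £37.68: electronic goods → 7.25% + 1.5% municipal = 8.75% → £3.30
Cookbook £19.31: books and periodicals → 5.25% + 0.75% municipal = 6% → £1.16
Peanut butter £7.16: grocery items → 5.5% + 1.5% municipal = 7% → £0.50
Total tax = £0.52 + £3.32 + £14.00 + £2.06 + £21.70 + £0.98 + £3.30 + £1.16 + £0.50 = £47.54

£47.54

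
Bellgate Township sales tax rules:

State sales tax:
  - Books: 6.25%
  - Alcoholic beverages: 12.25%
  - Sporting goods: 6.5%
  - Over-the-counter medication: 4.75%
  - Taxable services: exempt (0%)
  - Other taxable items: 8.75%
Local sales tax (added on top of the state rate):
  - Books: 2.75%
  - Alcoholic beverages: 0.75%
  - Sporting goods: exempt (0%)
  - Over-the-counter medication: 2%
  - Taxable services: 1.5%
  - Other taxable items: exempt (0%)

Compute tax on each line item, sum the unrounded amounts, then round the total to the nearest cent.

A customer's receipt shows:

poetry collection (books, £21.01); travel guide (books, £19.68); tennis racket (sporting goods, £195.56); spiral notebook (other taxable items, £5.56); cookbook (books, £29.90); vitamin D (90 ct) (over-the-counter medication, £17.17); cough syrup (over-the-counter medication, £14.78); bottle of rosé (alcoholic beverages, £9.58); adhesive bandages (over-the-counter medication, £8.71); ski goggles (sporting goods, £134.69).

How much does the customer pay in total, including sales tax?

£488.94

Poetry collection £21.01: books → 6.25% + 2.75% local = 9% → £1.8909
Travel guide £19.68: books → 6.25% + 2.75% local = 9% → £1.7712
Tennis racket £195.56: sporting goods → 6.5% + 0% local = 6.5% → £12.7114
Spiral notebook £5.56: other taxable items → 8.75% + 0% local = 8.75% → £0.4865
Cookbook £29.90: books → 6.25% + 2.75% local = 9% → £2.691
Vitamin D (90 ct) £17.17: over-the-counter medication → 4.75% + 2% local = 6.75% → £1.158975
Cough syrup £14.78: over-the-counter medication → 4.75% + 2% local = 6.75% → £0.99765
Bottle of rosé £9.58: alcoholic beverages → 12.25% + 0.75% local = 13% → £1.2454
Adhesive bandages £8.71: over-the-counter medication → 4.75% + 2% local = 6.75% → £0.587925
Ski goggles £134.69: sporting goods → 6.5% + 0% local = 6.5% → £8.75485
Subtotal = £456.64; unrounded tax = £32.2958 → £32.30; total due = £488.94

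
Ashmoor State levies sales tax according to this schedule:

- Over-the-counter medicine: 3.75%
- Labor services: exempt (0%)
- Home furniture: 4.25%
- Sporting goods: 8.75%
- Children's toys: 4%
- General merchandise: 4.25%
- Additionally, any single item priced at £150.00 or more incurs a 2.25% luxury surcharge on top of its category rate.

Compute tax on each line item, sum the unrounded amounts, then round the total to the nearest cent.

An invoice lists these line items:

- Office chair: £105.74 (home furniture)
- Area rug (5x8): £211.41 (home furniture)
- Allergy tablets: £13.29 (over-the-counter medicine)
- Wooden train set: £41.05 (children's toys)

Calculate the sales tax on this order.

Office chair £105.74: home furniture → 4.25% → £4.49395
Area rug (5x8) £211.41: home furniture → 4.25% + 2.25% surcharge = 6.5% → £13.74165
Allergy tablets £13.29: over-the-counter medicine → 3.75% → £0.498375
Wooden train set £41.05: children's toys → 4% → £1.642
Unrounded tax sum = £20.375975 → £20.38

£20.38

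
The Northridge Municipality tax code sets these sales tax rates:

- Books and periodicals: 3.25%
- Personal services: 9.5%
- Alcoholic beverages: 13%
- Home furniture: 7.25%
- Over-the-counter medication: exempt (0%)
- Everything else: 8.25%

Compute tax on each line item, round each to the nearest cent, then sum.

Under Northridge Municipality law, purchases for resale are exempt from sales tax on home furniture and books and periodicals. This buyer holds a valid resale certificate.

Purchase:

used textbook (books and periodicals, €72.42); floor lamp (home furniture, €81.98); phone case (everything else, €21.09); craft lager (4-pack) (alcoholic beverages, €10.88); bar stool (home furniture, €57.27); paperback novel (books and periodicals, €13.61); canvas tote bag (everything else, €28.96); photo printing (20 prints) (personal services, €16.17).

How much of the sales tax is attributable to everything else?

Phone case €21.09: everything else → 8.25% → €1.74
Canvas tote bag €28.96: everything else → 8.25% → €2.39
Tax on everything else = €1.74 + €2.39 = €4.13

€4.13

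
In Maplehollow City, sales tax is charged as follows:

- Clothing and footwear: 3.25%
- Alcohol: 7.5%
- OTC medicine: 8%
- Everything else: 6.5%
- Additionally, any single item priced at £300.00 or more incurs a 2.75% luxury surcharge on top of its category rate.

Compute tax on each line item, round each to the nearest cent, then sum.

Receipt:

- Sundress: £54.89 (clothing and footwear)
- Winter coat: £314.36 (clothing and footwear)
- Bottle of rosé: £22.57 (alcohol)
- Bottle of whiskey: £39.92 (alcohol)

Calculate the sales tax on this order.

Sundress £54.89: clothing and footwear → 3.25% → £1.78
Winter coat £314.36: clothing and footwear → 3.25% + 2.75% surcharge = 6% → £18.86
Bottle of rosé £22.57: alcohol → 7.5% → £1.69
Bottle of whiskey £39.92: alcohol → 7.5% → £2.99
Total tax = £1.78 + £18.86 + £1.69 + £2.99 = £25.32

£25.32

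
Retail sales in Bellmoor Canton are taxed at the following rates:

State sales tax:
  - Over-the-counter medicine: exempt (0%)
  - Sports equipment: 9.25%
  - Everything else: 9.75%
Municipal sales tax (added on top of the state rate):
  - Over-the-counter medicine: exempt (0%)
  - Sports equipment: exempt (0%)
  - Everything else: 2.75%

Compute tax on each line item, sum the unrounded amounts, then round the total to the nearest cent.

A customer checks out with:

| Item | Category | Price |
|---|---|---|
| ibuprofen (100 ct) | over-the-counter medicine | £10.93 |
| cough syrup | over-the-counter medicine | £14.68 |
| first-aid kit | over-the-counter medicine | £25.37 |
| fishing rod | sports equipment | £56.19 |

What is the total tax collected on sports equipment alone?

£5.20

Fishing rod £56.19: sports equipment → 9.25% + 0% municipal = 9.25% → £5.197575
Tax on sports equipment: unrounded sum = £5.197575 → £5.20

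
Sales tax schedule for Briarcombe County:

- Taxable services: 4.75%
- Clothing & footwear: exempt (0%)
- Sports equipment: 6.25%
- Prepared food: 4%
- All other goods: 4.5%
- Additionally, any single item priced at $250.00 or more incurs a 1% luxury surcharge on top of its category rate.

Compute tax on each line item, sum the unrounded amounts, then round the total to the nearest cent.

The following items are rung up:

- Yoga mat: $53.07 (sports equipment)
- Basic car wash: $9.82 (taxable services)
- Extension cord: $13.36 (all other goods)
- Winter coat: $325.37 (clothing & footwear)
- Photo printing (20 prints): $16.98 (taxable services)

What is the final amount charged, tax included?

Yoga mat $53.07: sports equipment → 6.25% → $3.316875
Basic car wash $9.82: taxable services → 4.75% → $0.46645
Extension cord $13.36: all other goods → 4.5% → $0.6012
Winter coat $325.37: clothing & footwear → 0% + 1% surcharge = 1% → $3.2537
Photo printing (20 prints) $16.98: taxable services → 4.75% → $0.80655
Subtotal = $418.60; unrounded tax = $8.444775 → $8.44; total due = $427.04

$427.04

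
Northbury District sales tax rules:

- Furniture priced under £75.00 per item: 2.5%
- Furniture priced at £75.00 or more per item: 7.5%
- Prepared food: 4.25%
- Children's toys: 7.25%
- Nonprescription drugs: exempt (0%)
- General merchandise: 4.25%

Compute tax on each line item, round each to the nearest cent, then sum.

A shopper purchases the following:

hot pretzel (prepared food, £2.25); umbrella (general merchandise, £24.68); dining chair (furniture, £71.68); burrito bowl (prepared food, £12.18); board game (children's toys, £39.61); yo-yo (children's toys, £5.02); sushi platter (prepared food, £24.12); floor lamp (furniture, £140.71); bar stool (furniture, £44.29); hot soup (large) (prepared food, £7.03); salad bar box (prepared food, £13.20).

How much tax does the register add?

Hot pretzel £2.25: prepared food → 4.25% → £0.10
Umbrella £24.68: general merchandise → 4.25% → £1.05
Dining chair £71.68: furniture, under £75.00 → 2.5% → £1.79
Burrito bowl £12.18: prepared food → 4.25% → £0.52
Board game £39.61: children's toys → 7.25% → £2.87
Yo-yo £5.02: children's toys → 7.25% → £0.36
Sushi platter £24.12: prepared food → 4.25% → £1.03
Floor lamp £140.71: furniture, £75.00 or more → 7.5% → £10.55
Bar stool £44.29: furniture, under £75.00 → 2.5% → £1.11
Hot soup (large) £7.03: prepared food → 4.25% → £0.30
Salad bar box £13.20: prepared food → 4.25% → £0.56
Total tax = £0.10 + £1.05 + £1.79 + £0.52 + £2.87 + £0.36 + £1.03 + £10.55 + £1.11 + £0.30 + £0.56 = £20.24

£20.24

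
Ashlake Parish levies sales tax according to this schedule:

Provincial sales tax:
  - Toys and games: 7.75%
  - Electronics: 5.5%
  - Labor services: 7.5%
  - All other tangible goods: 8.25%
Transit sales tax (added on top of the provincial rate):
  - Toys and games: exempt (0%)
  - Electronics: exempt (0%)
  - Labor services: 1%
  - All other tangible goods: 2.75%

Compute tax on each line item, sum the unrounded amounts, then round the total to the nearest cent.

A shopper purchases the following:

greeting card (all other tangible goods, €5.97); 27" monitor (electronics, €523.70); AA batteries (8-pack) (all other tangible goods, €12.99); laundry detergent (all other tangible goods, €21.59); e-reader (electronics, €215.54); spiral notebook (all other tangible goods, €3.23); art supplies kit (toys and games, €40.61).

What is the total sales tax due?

€48.62

Greeting card €5.97: all other tangible goods → 8.25% + 2.75% transit = 11% → €0.6567
27" monitor €523.70: electronics → 5.5% + 0% transit = 5.5% → €28.8035
AA batteries (8-pack) €12.99: all other tangible goods → 8.25% + 2.75% transit = 11% → €1.4289
Laundry detergent €21.59: all other tangible goods → 8.25% + 2.75% transit = 11% → €2.3749
E-reader €215.54: electronics → 5.5% + 0% transit = 5.5% → €11.8547
Spiral notebook €3.23: all other tangible goods → 8.25% + 2.75% transit = 11% → €0.3553
Art supplies kit €40.61: toys and games → 7.75% + 0% transit = 7.75% → €3.147275
Unrounded tax sum = €48.621275 → €48.62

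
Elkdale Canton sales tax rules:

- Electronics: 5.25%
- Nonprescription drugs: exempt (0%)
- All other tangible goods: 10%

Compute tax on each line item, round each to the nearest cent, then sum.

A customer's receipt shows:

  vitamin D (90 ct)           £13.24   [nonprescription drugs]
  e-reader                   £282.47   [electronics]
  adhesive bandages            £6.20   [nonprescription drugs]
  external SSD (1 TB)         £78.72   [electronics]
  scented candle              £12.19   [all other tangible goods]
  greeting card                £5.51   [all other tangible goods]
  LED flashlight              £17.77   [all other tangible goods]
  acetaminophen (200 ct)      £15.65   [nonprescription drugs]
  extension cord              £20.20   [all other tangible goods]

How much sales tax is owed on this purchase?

Vitamin D (90 ct) £13.24: nonprescription drugs → 0% → £0.00
E-reader £282.47: electronics → 5.25% → £14.83
Adhesive bandages £6.20: nonprescription drugs → 0% → £0.00
External SSD (1 TB) £78.72: electronics → 5.25% → £4.13
Scented candle £12.19: all other tangible goods → 10% → £1.22
Greeting card £5.51: all other tangible goods → 10% → £0.55
LED flashlight £17.77: all other tangible goods → 10% → £1.78
Acetaminophen (200 ct) £15.65: nonprescription drugs → 0% → £0.00
Extension cord £20.20: all other tangible goods → 10% → £2.02
Total tax = £14.83 + £4.13 + £1.22 + £0.55 + £1.78 + £2.02 = £24.53

£24.53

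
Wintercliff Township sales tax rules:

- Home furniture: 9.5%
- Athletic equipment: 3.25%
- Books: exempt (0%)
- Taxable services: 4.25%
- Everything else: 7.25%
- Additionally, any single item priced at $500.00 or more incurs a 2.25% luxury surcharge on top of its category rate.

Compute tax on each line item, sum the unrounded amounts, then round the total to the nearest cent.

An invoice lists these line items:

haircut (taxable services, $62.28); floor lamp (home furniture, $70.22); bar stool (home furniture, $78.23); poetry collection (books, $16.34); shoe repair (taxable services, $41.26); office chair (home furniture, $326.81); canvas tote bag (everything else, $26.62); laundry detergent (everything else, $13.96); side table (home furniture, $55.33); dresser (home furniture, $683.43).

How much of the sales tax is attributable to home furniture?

Floor lamp $70.22: home furniture → 9.5% → $6.6709
Bar stool $78.23: home furniture → 9.5% → $7.43185
Office chair $326.81: home furniture → 9.5% → $31.04695
Side table $55.33: home furniture → 9.5% → $5.25635
Dresser $683.43: home furniture → 9.5% + 2.25% surcharge = 11.75% → $80.303025
Tax on home furniture: unrounded sum = $130.709075 → $130.71

$130.71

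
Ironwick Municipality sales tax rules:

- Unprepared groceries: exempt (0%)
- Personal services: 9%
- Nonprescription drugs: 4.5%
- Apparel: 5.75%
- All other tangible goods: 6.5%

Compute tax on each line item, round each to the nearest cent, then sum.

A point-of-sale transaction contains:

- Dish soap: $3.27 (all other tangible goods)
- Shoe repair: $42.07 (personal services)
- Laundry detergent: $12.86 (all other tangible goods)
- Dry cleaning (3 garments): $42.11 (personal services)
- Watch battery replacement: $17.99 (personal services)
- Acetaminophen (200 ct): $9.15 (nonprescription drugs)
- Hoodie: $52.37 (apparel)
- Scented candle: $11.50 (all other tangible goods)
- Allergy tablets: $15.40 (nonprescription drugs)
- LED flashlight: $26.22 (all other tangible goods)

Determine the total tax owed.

$16.81

Dish soap $3.27: all other tangible goods → 6.5% → $0.21
Shoe repair $42.07: personal services → 9% → $3.79
Laundry detergent $12.86: all other tangible goods → 6.5% → $0.84
Dry cleaning (3 garments) $42.11: personal services → 9% → $3.79
Watch battery replacement $17.99: personal services → 9% → $1.62
Acetaminophen (200 ct) $9.15: nonprescription drugs → 4.5% → $0.41
Hoodie $52.37: apparel → 5.75% → $3.01
Scented candle $11.50: all other tangible goods → 6.5% → $0.75
Allergy tablets $15.40: nonprescription drugs → 4.5% → $0.69
LED flashlight $26.22: all other tangible goods → 6.5% → $1.70
Total tax = $0.21 + $3.79 + $0.84 + $3.79 + $1.62 + $0.41 + $3.01 + $0.75 + $0.69 + $1.70 = $16.81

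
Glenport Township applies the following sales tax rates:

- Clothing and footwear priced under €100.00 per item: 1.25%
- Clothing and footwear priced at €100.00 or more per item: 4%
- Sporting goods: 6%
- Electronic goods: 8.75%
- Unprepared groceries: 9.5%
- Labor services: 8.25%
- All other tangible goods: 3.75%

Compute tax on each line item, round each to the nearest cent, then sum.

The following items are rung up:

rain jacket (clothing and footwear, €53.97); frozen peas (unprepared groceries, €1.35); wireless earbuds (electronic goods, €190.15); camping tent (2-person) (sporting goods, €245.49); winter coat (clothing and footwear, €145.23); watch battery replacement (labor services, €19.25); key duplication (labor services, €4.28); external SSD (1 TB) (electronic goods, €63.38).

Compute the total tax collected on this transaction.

Rain jacket €53.97: clothing and footwear, under €100.00 → 1.25% → €0.67
Frozen peas €1.35: unprepared groceries → 9.5% → €0.13
Wireless earbuds €190.15: electronic goods → 8.75% → €16.64
Camping tent (2-person) €245.49: sporting goods → 6% → €14.73
Winter coat €145.23: clothing and footwear, €100.00 or more → 4% → €5.81
Watch battery replacement €19.25: labor services → 8.25% → €1.59
Key duplication €4.28: labor services → 8.25% → €0.35
External SSD (1 TB) €63.38: electronic goods → 8.75% → €5.55
Total tax = €0.67 + €0.13 + €16.64 + €14.73 + €5.81 + €1.59 + €0.35 + €5.55 = €45.47

€45.47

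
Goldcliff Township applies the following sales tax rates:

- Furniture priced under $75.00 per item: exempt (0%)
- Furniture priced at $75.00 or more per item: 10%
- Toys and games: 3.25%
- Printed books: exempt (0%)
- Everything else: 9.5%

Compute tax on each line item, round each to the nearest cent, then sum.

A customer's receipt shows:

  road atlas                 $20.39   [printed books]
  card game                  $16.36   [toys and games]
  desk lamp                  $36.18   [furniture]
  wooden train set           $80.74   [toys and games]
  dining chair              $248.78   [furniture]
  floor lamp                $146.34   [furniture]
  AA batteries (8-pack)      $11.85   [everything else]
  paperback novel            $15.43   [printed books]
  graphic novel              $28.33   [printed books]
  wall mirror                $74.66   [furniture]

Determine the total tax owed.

Road atlas $20.39: printed books → 0% → $0.00
Card game $16.36: toys and games → 3.25% → $0.53
Desk lamp $36.18: furniture, under $75.00 → 0% → $0.00
Wooden train set $80.74: toys and games → 3.25% → $2.62
Dining chair $248.78: furniture, $75.00 or more → 10% → $24.88
Floor lamp $146.34: furniture, $75.00 or more → 10% → $14.63
AA batteries (8-pack) $11.85: everything else → 9.5% → $1.13
Paperback novel $15.43: printed books → 0% → $0.00
Graphic novel $28.33: printed books → 0% → $0.00
Wall mirror $74.66: furniture, under $75.00 → 0% → $0.00
Total tax = $0.53 + $2.62 + $24.88 + $14.63 + $1.13 = $43.79

$43.79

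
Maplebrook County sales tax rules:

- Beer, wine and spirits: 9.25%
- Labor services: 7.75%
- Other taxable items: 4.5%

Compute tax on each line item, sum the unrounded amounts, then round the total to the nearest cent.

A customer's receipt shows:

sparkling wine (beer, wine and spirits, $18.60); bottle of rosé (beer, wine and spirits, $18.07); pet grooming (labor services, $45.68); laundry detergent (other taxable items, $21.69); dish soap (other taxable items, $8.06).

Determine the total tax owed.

$8.27

Sparkling wine $18.60: beer, wine and spirits → 9.25% → $1.7205
Bottle of rosé $18.07: beer, wine and spirits → 9.25% → $1.671475
Pet grooming $45.68: labor services → 7.75% → $3.5402
Laundry detergent $21.69: other taxable items → 4.5% → $0.97605
Dish soap $8.06: other taxable items → 4.5% → $0.3627
Unrounded tax sum = $8.270925 → $8.27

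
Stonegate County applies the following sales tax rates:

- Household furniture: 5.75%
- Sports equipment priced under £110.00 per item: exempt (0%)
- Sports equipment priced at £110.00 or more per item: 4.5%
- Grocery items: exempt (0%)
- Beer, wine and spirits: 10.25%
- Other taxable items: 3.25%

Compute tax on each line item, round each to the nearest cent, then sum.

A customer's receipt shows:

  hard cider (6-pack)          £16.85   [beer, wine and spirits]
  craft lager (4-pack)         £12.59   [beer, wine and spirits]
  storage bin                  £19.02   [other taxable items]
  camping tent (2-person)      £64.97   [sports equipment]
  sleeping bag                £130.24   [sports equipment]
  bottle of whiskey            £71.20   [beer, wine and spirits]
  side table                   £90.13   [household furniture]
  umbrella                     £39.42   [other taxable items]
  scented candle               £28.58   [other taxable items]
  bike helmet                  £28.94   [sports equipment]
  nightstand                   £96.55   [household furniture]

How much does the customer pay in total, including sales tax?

Hard cider (6-pack) £16.85: beer, wine and spirits → 10.25% → £1.73
Craft lager (4-pack) £12.59: beer, wine and spirits → 10.25% → £1.29
Storage bin £19.02: other taxable items → 3.25% → £0.62
Camping tent (2-person) £64.97: sports equipment, under £110.00 → 0% → £0.00
Sleeping bag £130.24: sports equipment, £110.00 or more → 4.5% → £5.86
Bottle of whiskey £71.20: beer, wine and spirits → 10.25% → £7.30
Side table £90.13: household furniture → 5.75% → £5.18
Umbrella £39.42: other taxable items → 3.25% → £1.28
Scented candle £28.58: other taxable items → 3.25% → £0.93
Bike helmet £28.94: sports equipment, under £110.00 → 0% → £0.00
Nightstand £96.55: household furniture → 5.75% → £5.55
Subtotal = £598.49; tax = £29.74; total due = £628.23

£628.23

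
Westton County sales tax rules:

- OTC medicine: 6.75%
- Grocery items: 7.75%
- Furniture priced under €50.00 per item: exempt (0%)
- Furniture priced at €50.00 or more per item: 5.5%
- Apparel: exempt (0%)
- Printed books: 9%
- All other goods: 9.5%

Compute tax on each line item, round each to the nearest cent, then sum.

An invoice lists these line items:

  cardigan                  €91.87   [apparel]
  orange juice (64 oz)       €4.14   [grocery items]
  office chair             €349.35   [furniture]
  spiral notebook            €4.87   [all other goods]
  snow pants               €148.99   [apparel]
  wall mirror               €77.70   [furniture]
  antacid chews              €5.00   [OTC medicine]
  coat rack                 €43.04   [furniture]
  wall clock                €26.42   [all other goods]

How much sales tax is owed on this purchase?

Cardigan €91.87: apparel → 0% → €0.00
Orange juice (64 oz) €4.14: grocery items → 7.75% → €0.32
Office chair €349.35: furniture, €50.00 or more → 5.5% → €19.21
Spiral notebook €4.87: all other goods → 9.5% → €0.46
Snow pants €148.99: apparel → 0% → €0.00
Wall mirror €77.70: furniture, €50.00 or more → 5.5% → €4.27
Antacid chews €5.00: OTC medicine → 6.75% → €0.34
Coat rack €43.04: furniture, under €50.00 → 0% → €0.00
Wall clock €26.42: all other goods → 9.5% → €2.51
Total tax = €0.32 + €19.21 + €0.46 + €4.27 + €0.34 + €2.51 = €27.11

€27.11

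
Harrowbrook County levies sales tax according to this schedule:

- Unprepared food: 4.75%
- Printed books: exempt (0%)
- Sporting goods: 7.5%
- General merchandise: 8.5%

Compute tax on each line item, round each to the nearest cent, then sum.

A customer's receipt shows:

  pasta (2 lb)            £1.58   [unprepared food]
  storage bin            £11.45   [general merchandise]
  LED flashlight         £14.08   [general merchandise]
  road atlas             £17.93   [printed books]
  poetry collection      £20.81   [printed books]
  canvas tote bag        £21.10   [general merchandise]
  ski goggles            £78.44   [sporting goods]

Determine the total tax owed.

£9.92

Pasta (2 lb) £1.58: unprepared food → 4.75% → £0.08
Storage bin £11.45: general merchandise → 8.5% → £0.97
LED flashlight £14.08: general merchandise → 8.5% → £1.20
Road atlas £17.93: printed books → 0% → £0.00
Poetry collection £20.81: printed books → 0% → £0.00
Canvas tote bag £21.10: general merchandise → 8.5% → £1.79
Ski goggles £78.44: sporting goods → 7.5% → £5.88
Total tax = £0.08 + £0.97 + £1.20 + £1.79 + £5.88 = £9.92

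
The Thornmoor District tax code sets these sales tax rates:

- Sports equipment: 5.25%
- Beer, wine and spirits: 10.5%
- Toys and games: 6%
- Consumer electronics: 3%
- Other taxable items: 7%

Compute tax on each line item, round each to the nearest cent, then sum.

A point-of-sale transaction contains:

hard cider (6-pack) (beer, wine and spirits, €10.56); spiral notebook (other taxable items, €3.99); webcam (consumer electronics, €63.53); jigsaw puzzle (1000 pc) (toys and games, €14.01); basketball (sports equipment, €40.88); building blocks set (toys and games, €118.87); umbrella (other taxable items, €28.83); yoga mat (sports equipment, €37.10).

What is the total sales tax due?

€17.39

Hard cider (6-pack) €10.56: beer, wine and spirits → 10.5% → €1.11
Spiral notebook €3.99: other taxable items → 7% → €0.28
Webcam €63.53: consumer electronics → 3% → €1.91
Jigsaw puzzle (1000 pc) €14.01: toys and games → 6% → €0.84
Basketball €40.88: sports equipment → 5.25% → €2.15
Building blocks set €118.87: toys and games → 6% → €7.13
Umbrella €28.83: other taxable items → 7% → €2.02
Yoga mat €37.10: sports equipment → 5.25% → €1.95
Total tax = €1.11 + €0.28 + €1.91 + €0.84 + €2.15 + €7.13 + €2.02 + €1.95 = €17.39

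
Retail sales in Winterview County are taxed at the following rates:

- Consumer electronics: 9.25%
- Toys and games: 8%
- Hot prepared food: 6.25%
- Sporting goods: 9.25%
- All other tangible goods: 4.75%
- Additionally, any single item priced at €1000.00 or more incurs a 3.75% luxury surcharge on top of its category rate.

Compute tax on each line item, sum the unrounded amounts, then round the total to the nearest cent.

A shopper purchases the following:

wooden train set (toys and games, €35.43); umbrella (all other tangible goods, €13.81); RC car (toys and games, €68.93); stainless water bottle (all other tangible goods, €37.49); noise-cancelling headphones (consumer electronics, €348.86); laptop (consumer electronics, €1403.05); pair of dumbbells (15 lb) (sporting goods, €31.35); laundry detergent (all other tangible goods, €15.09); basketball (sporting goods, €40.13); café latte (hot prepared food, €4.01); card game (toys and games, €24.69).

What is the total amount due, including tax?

Wooden train set €35.43: toys and games → 8% → €2.8344
Umbrella €13.81: all other tangible goods → 4.75% → €0.655975
RC car €68.93: toys and games → 8% → €5.5144
Stainless water bottle €37.49: all other tangible goods → 4.75% → €1.780775
Noise-cancelling headphones €348.86: consumer electronics → 9.25% → €32.26955
Laptop €1403.05: consumer electronics → 9.25% + 3.75% surcharge = 13% → €182.3965
Pair of dumbbells (15 lb) €31.35: sporting goods → 9.25% → €2.899875
Laundry detergent €15.09: all other tangible goods → 4.75% → €0.716775
Basketball €40.13: sporting goods → 9.25% → €3.712025
Café latte €4.01: hot prepared food → 6.25% → €0.250625
Card game €24.69: toys and games → 8% → €1.9752
Subtotal = €2022.84; unrounded tax = €235.0061 → €235.01; total due = €2257.85

€2257.85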